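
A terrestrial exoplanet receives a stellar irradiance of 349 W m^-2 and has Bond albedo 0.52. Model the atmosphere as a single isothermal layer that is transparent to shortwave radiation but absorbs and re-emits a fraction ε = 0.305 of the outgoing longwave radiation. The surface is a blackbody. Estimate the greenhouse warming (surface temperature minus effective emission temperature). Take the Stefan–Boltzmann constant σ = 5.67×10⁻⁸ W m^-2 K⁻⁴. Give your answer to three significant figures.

6.96 kelvin

Effective emission temperature (TOA balance): σT_e⁴ = S(1−α)/4 = 41.88 W m^-2 → T_e = 164.9 K.
For a single slab of emissivity ε, T_s⁴ = 2T_e⁴/(2−ε); thus T_s = 164.9·(1.18)^(1/4) = 171.8 K.
The atmosphere warms the surface by 6.962 K.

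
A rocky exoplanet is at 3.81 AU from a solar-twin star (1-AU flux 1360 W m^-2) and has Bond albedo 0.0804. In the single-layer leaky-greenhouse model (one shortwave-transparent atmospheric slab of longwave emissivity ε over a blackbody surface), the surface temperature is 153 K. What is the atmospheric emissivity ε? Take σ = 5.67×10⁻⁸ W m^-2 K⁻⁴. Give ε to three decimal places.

0.614

Irradiance scales as 1/d², so S = 1360 W m^-2 × (1/3.81)² = 93.69 W m^-2.
TOA balance gives T_e = 139.6 K.
T_s⁴ = T_e⁴·2/(2−ε) → ε = 2 − 2(T_e/T_s)⁴ = 2 − 2·(139.6/153)⁴ = 0.6135.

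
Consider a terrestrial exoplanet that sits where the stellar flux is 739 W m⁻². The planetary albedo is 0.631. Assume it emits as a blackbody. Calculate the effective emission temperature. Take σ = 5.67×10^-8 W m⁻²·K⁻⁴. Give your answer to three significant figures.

The planet absorbs (1−α)S over its disc πR² and re-emits over 4πR², so the mean absorbed flux is (1−0.631)·739.0/4 = 68.17 W m⁻².
Set σT⁴ = 68.17 → T = (68.17/σ)^(1/4) = 186.2 K.

186 kelvin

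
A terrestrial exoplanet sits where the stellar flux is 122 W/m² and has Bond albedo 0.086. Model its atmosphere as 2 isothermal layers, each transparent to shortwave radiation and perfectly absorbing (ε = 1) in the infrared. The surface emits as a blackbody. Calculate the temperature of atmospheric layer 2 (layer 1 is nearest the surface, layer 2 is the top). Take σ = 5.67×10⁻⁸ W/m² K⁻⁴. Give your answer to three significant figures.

Top-of-atmosphere balance: σT_e⁴ = S(1−α)/4 = 27.88 W/m² → T_e = 148.9 K.
In the N-layer model, layer k (counted from the surface) has T_k = (N+1−k)^(1/4)·T_e.
With k = 2: T_2 = (2+1−2)^¼·148.9 K = 148.9 K.

149 K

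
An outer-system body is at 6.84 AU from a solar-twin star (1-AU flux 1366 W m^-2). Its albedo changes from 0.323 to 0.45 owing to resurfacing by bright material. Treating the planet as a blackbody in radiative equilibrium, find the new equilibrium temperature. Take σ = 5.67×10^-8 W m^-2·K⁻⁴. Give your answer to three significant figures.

By the inverse-square law, S = 1366/6.84² = 29.20 W m^-2.
New equilibrium: T₂ = [(1−0.45)·29.20/(4σ)]^(1/4) = 91.73 K.

91.7 kelvin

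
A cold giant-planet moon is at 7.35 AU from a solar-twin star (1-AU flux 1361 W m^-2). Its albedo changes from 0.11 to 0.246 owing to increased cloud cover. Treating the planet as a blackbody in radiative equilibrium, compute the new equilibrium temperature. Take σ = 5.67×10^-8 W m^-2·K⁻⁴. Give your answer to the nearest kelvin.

Irradiance scales as 1/d², so S = 1361 W m^-2 × (1/7.35)² = 25.19 W m^-2.
New equilibrium: T₂ = [(1−0.246)·25.19/(4σ)]^(1/4) = 95.66 K.

96 kelvin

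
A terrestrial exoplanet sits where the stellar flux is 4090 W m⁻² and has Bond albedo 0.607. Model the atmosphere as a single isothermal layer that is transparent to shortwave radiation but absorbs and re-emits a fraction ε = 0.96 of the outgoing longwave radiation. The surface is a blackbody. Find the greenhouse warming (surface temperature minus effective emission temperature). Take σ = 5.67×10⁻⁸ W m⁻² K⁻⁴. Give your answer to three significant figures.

51.5 kelvin

At the top of the atmosphere, σT_e⁴ = S(1−α)/4 = 401.8 W m⁻², giving T_e = 290.1 K.
The surface balance (absorbed SW + ε·downward IR = σT_s⁴) with T_a⁴ = T_s⁴/2 reduces to T_s = T_e·[2/(2−ε)]^¼ = 341.7 K.
Greenhouse warming: T_s − T_e = 51.53 K.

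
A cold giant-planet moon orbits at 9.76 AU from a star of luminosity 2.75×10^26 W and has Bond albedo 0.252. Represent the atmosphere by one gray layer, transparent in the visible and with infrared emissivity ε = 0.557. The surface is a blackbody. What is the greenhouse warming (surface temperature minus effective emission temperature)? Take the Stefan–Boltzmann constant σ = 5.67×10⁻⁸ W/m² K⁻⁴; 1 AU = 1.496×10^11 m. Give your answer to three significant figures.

6.49 K

Orbital distance: d = 9.76 AU = 1.460×10^12 m.
Spreading L over a sphere of radius d: S = 2.75×10^26/(4π·1.46×10^12²) = 10.27 W/m².
At the top of the atmosphere, σT_e⁴ = S(1−α)/4 = 1.920 W/m², giving T_e = 76.28 K.
Surface balance with a leaky layer gives σT_s⁴ = σT_e⁴·2/(2−ε), so T_s = T_e·[2/(2−0.557)]^(1/4) = 82.76 K.
The atmosphere warms the surface by 6.486 K.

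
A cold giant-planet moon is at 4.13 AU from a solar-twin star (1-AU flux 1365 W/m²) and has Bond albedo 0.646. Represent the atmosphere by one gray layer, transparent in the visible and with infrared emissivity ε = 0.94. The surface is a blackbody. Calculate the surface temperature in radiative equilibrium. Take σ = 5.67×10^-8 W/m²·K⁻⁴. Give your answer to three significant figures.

By the inverse-square law, S = 1365/4.13² = 80.03 W/m².
The planet radiates to space at T_e = [S(1−α)/(4σ)]^(1/4) = 105.7 K.
Surface balance with a leaky layer gives σT_s⁴ = σT_e⁴·2/(2−ε), so T_s = T_e·[2/(2−0.94)]^(1/4) = 123.9 K.

124 K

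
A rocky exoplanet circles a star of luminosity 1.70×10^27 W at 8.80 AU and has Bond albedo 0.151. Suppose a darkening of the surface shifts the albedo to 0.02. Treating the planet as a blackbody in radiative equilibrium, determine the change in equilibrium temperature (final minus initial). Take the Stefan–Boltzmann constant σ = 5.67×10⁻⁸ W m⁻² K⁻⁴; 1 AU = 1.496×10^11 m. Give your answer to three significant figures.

4.78 kelvin

Orbital distance: d = 8.80 AU = 1.316×10^12 m.
S = L/(4πd²) = 78.06 W m⁻².
With α = 0.151, T₁ = 130.7 K.
Final:   T₂ = [S(1−0.02)/(4σ)]^(1/4) = 135.5 K.
ΔT = T₂ − T₁ = 4.775 K.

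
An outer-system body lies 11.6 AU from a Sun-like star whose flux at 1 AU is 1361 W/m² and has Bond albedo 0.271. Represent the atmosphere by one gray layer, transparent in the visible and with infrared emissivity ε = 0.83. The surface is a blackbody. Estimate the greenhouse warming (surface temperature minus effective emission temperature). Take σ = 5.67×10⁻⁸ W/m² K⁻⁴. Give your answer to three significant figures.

Flux at the orbit: S = 1361/(11.6)² = 10.11 W/m².
The planet radiates to space at T_e = [S(1−α)/(4σ)]^(1/4) = 75.51 K.
The surface balance (absorbed SW + ε·downward IR = σT_s⁴) with T_a⁴ = T_s⁴/2 reduces to T_s = T_e·[2/(2−ε)]^¼ = 86.34 K.
Greenhouse warming: T_s − T_e = 10.83 K.

10.8 K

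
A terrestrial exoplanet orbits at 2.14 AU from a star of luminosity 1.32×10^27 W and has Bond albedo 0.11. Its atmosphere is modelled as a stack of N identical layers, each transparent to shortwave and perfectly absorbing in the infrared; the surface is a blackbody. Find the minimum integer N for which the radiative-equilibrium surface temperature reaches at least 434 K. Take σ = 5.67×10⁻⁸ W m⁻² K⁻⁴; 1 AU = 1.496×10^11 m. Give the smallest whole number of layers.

8

Orbital distance: d = 2.14 AU = 3.201×10^11 m.
S = L/(4πd²) = 1025 W m⁻².
OLR = S(1−α)/4 = 228.0 W m⁻²; the top layer radiates at T_e = 251.8 K.
Since T_s⁴ = (N+1)T_e⁴, we need N ≥ (T_s/T_e)⁴ − 1 = 7.821.
So N ≥ 7.821; the smallest integer is N = 8.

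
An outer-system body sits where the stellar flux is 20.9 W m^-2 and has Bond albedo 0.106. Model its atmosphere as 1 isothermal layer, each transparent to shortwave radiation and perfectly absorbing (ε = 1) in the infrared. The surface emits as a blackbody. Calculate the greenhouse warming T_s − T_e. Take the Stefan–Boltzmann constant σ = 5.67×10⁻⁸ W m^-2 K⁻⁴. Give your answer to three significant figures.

Top-of-atmosphere balance: σT_e⁴ = S(1−α)/4 = 4.671 W m^-2 → T_e = 95.27 K.
T_s = (N+1)^(1/4)·T_e = 113.3 K.
Warming: T_s − T_e = 18.03 K.

18.0 K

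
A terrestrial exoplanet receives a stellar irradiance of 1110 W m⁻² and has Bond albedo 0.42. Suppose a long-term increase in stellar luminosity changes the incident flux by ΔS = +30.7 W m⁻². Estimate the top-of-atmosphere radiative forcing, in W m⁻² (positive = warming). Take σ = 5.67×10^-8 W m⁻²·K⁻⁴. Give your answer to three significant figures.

ΔF = Δ[S(1−α)]/4 = (1−0.42)·+30.7/4 = 4.452 W m⁻².

4.45 W m⁻²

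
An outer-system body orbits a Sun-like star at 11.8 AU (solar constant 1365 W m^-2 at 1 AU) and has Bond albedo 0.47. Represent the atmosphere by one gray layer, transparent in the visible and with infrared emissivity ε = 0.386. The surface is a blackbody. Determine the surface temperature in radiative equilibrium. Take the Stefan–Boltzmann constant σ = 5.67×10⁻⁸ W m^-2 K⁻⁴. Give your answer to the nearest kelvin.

Flux at the orbit: S = 1365/(11.8)² = 9.803 W m^-2.
At the top of the atmosphere, σT_e⁴ = S(1−α)/4 = 1.299 W m^-2, giving T_e = 69.18 K.
The surface balance (absorbed SW + ε·downward IR = σT_s⁴) with T_a⁴ = T_s⁴/2 reduces to T_s = T_e·[2/(2−ε)]^¼ = 72.99 K.

73 K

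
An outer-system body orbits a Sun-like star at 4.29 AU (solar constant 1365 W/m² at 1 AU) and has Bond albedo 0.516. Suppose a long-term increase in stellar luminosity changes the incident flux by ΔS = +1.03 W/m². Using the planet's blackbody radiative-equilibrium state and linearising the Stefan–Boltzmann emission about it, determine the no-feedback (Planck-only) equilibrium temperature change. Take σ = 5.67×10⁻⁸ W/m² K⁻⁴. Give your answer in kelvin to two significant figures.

Flux at the orbit: S = 1365/(4.29)² = 74.17 W/m².
The baseline emission temperature is T_e = 112.2 K.
TOA radiative forcing: ΔF = (1−α)ΔS/4 = 0.484·(+1.03)/4 = 0.1246 W/m².
Linearising σT⁴ gives d(σT⁴)/dT = 4σT_e³ = 0.3200 W/m² per K.
Hence the no-feedback warming is ΔF/(4σT_e³) = 0.389 K.

0.39 K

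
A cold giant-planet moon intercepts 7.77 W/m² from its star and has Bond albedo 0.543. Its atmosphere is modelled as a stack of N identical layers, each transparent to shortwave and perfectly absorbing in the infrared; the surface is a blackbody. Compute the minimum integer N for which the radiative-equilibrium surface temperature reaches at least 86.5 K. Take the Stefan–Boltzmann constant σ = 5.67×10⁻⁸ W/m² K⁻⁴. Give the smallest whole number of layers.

OLR = S(1−α)/4 = 0.8877 W/m²; the top layer radiates at T_e = 62.90 K.
Need (N+1)T_e⁴ ≥ T_s⁴, i.e. N+1 ≥ (86.5/62.90)⁴ = 3.576.
The minimum whole number is N = 3.

3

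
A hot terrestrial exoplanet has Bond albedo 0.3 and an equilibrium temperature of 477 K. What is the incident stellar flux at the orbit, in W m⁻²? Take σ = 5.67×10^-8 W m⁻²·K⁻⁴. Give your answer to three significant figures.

16800 W m⁻²

Invert the energy balance for S: S = 4σT⁴/(1−α).
σT⁴ = 5.67×10⁻⁸·(477)⁴ = 2935 W m⁻².
S = 4·2935/0.7 = 16770 W m⁻².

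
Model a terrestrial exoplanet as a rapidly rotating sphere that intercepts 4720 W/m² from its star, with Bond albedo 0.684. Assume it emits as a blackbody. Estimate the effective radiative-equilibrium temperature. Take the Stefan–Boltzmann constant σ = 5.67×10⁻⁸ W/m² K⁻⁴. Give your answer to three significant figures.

285 K

Averaging over the sphere, the absorbed flux is S(1−α)/4 = 372.9 W/m².
In equilibrium σT⁴ equals this, so T = 284.8 K.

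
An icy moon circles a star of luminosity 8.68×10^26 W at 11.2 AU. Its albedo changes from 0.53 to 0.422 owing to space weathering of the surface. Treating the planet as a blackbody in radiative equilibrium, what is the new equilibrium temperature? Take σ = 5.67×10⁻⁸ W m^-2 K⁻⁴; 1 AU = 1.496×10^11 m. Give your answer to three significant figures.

89.0 K

Orbital distance: d = 11.2 AU = 1.676×10^12 m.
Spreading L over a sphere of radius d: S = 8.68×10^26/(4π·1.68×10^12²) = 24.60 W m^-2.
With the new albedo, S(1−α₂)/4 = 3.555 W m^-2, so T₂ = 88.99 K.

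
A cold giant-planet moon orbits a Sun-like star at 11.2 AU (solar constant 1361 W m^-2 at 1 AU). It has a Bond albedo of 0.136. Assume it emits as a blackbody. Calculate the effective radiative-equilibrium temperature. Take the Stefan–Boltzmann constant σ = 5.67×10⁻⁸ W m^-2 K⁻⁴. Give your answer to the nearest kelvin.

80 kelvin

Irradiance scales as 1/d², so S = 1361 W m^-2 × (1/11.2)² = 10.85 W m^-2.
Averaging over the sphere, the absorbed flux is S(1−α)/4 = 2.344 W m^-2.
Balancing against σT⁴: T = (2.344/5.67×10⁻⁸)^(1/4) = 80.18 K.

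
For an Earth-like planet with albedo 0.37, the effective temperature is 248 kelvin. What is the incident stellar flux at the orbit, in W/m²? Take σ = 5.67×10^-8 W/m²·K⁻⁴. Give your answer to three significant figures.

From S(1−α)/4 = σT⁴: S = 4σT⁴/(1−α).
σT⁴ = 5.67×10⁻⁸·(248)⁴ = 214.5 W/m².
So S = 4×214.5/(1−0.37) = 1362 W/m².

1360 W/m²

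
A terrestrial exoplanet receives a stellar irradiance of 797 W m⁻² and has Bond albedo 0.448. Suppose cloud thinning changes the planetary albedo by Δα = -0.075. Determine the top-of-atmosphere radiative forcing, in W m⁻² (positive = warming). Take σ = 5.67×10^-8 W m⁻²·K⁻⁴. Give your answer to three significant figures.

ΔF = −(S/4)Δα = −(797.0/4)×(-0.075) = 14.94 W m⁻².

14.9 W m⁻²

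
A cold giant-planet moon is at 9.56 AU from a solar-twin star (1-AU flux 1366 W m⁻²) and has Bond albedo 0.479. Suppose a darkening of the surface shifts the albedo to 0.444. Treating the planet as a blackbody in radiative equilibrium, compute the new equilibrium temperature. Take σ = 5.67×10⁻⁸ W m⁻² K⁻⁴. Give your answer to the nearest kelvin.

78 kelvin

Irradiance scales as 1/d², so S = 1366 W m⁻² × (1/9.56)² = 14.95 W m⁻².
With the new albedo, S(1−α₂)/4 = 2.078 W m⁻², so T₂ = 77.80 K.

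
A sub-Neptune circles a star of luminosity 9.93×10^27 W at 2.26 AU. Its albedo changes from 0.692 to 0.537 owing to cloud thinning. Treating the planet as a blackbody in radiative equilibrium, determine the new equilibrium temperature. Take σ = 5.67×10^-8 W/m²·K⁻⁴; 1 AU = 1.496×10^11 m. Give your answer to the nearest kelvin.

345 K

Orbital distance: d = 2.26 AU = 3.381×10^11 m.
S = L/(4πd²) = 6913 W/m².
T₂ = [S(1−α₂)/(4σ)]^(1/4) = [6913·0.463/(4σ)]^(1/4) = 344.7 K.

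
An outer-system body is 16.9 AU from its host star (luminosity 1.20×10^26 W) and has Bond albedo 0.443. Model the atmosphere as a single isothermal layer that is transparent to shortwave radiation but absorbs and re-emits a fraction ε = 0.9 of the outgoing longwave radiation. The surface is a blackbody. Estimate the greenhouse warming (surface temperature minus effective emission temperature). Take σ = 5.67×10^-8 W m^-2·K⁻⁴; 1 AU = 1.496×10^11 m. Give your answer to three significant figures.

Orbital distance: d = 16.9 AU = 2.528×10^12 m.
Spreading L over a sphere of radius d: S = 1.20×10^26/(4π·2.53×10^12²) = 1.494 W m^-2.
The planet radiates to space at T_e = [S(1−α)/(4σ)]^(1/4) = 43.77 K.
The surface balance (absorbed SW + ε·downward IR = σT_s⁴) with T_a⁴ = T_s⁴/2 reduces to T_s = T_e·[2/(2−ε)]^¼ = 50.82 K.
The atmosphere warms the surface by 7.055 K.

7.06 K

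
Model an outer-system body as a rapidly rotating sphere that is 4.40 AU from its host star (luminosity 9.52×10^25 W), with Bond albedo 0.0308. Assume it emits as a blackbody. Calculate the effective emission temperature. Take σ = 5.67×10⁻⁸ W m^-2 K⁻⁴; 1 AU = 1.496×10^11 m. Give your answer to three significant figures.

93.0 K

d = 4.40 × 1.496×10^11 m = 6.582×10^11 m.
Flux at the orbit: S = L/(4πd²) = 9.52×10^25/(4π·(6.58×10^11)²) = 17.48 W m^-2.
Absorbed flux (global mean): S(1−α)/4 = 17.48·0.969/4 = 4.237 W m^-2.
In equilibrium σT⁴ equals this, so T = 92.97 K.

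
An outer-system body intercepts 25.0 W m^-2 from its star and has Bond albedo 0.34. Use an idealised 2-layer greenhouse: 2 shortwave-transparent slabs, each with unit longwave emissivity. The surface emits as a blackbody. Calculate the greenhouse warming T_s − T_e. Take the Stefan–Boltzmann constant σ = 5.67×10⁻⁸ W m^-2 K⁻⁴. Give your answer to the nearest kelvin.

29 K

Top-of-atmosphere balance: σT_e⁴ = S(1−α)/4 = 4.125 W m^-2 → T_e = 92.35 K.
T_s = (N+1)^(1/4)·T_e = 121.5 K.
Warming: T_s − T_e = 29.19 K.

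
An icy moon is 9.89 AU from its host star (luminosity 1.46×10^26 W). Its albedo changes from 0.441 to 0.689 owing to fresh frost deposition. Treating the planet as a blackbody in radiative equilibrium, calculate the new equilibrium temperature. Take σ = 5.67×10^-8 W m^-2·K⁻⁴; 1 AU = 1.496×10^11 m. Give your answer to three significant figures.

51.9 kelvin

d = 9.89 × 1.496×10^11 m = 1.480×10^12 m.
Flux at the orbit: S = L/(4πd²) = 1.46×10^26/(4π·(1.48×10^12)²) = 5.307 W m^-2.
With the new albedo, S(1−α₂)/4 = 0.4127 W m^-2, so T₂ = 51.94 K.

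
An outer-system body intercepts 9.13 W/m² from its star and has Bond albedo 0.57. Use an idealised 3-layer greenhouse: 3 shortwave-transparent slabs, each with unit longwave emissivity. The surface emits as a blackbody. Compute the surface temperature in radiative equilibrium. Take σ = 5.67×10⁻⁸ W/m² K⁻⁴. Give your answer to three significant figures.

91.2 K

OLR = S(1−α)/4 = 0.9815 W/m²; the top layer radiates at T_e = 64.50 K.
With N = 3 opaque layers, T_s = (N+1)^(1/4)·T_e = 4^(1/4)·64.50 = 91.22 K.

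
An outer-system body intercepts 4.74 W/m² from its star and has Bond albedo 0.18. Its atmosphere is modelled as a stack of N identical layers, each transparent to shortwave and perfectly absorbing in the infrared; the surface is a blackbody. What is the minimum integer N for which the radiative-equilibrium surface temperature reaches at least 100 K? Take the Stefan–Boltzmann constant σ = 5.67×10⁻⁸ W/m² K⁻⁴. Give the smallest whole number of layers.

OLR = S(1−α)/4 = 0.9717 W/m²; the top layer radiates at T_e = 64.34 K.
Since T_s⁴ = (N+1)T_e⁴, we need N ≥ (T_s/T_e)⁴ − 1 = 4.835.
The minimum whole number is N = 5.

5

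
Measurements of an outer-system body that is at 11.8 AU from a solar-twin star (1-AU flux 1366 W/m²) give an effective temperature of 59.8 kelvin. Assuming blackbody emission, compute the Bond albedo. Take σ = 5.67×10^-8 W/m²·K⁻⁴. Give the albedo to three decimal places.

0.704

Irradiance scales as 1/d², so S = 1366 W/m² × (1/11.8)² = 9.810 W/m².
From σT⁴ = S(1−α)/4 we invert for α: 1−α = 4σT⁴/S.
σT⁴ = 0.7251 W/m², so 4σT⁴ = 2.900 W/m².
1−α = 2.900/9.810 = 0.2956, so α = 0.7044.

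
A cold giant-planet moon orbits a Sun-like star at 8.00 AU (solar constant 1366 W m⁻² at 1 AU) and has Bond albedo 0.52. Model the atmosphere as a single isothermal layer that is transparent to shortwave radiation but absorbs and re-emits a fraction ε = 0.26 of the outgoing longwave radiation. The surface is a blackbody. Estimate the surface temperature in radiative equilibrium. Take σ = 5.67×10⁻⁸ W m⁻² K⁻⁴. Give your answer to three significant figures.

Flux at the orbit: S = 1366/(8.00)² = 21.34 W m⁻².
Effective emission temperature (TOA balance): σT_e⁴ = S(1−α)/4 = 2.561 W m⁻² → T_e = 81.98 K.
The surface balance (absorbed SW + ε·downward IR = σT_s⁴) with T_a⁴ = T_s⁴/2 reduces to T_s = T_e·[2/(2−ε)]^¼ = 84.89 K.

84.9 K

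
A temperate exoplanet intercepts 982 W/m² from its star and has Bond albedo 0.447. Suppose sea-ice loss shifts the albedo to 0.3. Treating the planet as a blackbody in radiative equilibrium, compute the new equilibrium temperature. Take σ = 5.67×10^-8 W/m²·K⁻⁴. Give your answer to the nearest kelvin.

235 K

New equilibrium: T₂ = [(1−0.3)·982.0/(4σ)]^(1/4) = 234.6 K.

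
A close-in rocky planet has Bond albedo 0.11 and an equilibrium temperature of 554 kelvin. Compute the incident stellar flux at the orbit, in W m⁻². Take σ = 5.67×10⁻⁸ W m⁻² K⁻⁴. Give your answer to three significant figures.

Invert the energy balance for S: S = 4σT⁴/(1−α).
The emitted flux is σT⁴ = 5341 W m⁻².
S = 4·5341/0.89 = 24000 W m⁻².

24000 W m⁻²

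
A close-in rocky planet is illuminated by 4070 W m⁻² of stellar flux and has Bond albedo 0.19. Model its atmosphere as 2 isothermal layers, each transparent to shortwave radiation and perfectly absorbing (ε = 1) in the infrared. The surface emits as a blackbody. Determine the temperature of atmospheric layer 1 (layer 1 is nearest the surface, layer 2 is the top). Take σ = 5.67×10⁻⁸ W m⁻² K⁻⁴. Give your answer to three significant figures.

413 kelvin

OLR = S(1−α)/4 = 824.2 W m⁻²; the top layer radiates at T_e = 347.2 K.
In the N-layer model, layer k (counted from the surface) has T_k = (N+1−k)^(1/4)·T_e.
T_1 = (2)^(1/4)·347.2 = 412.9 K.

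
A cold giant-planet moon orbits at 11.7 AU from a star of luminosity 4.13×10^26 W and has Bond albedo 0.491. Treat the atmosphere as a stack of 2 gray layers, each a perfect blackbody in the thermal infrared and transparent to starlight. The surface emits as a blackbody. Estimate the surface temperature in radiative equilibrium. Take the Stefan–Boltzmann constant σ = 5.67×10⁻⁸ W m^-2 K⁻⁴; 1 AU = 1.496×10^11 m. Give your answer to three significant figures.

92.2 kelvin

Orbital distance: d = 11.7 AU = 1.750×10^12 m.
Spreading L over a sphere of radius d: S = 4.13×10^26/(4π·1.75×10^12²) = 10.73 W m^-2.
The effective emission temperature is T_e = [S(1−α)/(4σ)]^¼ = 70.05 K.
With N = 2 opaque layers, T_s = (N+1)^(1/4)·T_e = 3^(1/4)·70.05 = 92.19 K.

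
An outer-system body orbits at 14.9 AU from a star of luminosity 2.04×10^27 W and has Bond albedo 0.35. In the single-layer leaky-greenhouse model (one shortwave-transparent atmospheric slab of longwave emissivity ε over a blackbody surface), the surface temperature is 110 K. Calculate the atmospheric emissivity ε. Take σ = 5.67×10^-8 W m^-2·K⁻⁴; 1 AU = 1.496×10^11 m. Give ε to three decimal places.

d = 14.9 × 1.496×10^11 m = 2.229×10^12 m.
Flux at the orbit: S = L/(4πd²) = 2.04×10^27/(4π·(2.23×10^12)²) = 32.67 W m^-2.
First, T_e = [32.67·(1−0.35)/(4σ)]^(1/4) = 98.37 K.
Since (2−ε)/2 = (T_e/T_s)⁴ = 0.6396, ε = 0.7209.

0.721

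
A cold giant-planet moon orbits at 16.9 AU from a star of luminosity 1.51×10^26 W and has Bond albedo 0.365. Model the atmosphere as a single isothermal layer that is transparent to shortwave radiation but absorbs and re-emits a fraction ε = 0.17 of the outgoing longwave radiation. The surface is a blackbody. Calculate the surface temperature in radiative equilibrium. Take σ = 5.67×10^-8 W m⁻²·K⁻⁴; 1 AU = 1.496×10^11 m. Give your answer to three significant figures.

d = 16.9 × 1.496×10^11 m = 2.528×10^12 m.
S = L/(4πd²) = 1.880 W m⁻².
The planet radiates to space at T_e = [S(1−α)/(4σ)]^(1/4) = 47.90 K.
Surface balance with a leaky layer gives σT_s⁴ = σT_e⁴·2/(2−ε), so T_s = T_e·[2/(2−0.17)]^(1/4) = 48.97 K.

49.0 K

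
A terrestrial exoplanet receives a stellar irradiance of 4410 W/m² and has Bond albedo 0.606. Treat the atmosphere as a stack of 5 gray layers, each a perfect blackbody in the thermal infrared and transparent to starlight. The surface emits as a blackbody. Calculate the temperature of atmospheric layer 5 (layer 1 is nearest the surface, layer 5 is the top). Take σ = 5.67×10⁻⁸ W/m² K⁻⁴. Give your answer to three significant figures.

OLR = S(1−α)/4 = 434.4 W/m²; the top layer radiates at T_e = 295.9 K.
Each opaque layer satisfies 2T_j⁴ = T_{j−1}⁴ + T_{j+1}⁴, giving T_k⁴ = (N+1−k)T_e⁴.
With k = 5: T_5 = (5+1−5)^¼·295.9 K = 295.9 K.

296 K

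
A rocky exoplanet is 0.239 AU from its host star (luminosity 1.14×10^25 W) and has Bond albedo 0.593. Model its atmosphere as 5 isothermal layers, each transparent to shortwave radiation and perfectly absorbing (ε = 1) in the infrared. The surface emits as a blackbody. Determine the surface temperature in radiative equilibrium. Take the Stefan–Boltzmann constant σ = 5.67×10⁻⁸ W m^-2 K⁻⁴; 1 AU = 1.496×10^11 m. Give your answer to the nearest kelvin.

296 K

Orbital distance: d = 0.239 AU = 3.575×10^10 m.
Spreading L over a sphere of radius d: S = 1.14×10^25/(4π·3.58×10^10²) = 709.6 W m^-2.
OLR = S(1−α)/4 = 72.21 W m^-2; the top layer radiates at T_e = 188.9 K.
With N = 5 opaque layers, T_s = (N+1)^(1/4)·T_e = 6^(1/4)·188.9 = 295.7 K.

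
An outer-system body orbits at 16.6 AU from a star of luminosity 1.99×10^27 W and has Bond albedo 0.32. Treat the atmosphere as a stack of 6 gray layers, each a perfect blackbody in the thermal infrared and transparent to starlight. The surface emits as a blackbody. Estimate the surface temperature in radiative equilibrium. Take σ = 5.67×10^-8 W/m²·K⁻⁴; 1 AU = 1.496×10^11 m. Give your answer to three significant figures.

152 K

Orbital distance: d = 16.6 AU = 2.483×10^12 m.
Spreading L over a sphere of radius d: S = 1.99×10^27/(4π·2.48×10^12²) = 25.68 W/m².
OLR = S(1−α)/4 = 4.365 W/m²; the top layer radiates at T_e = 93.67 K.
Layer-by-layer balance gives σT_s⁴ = (N+1)σT_e⁴, so T_s = 7^¼·93.67 = 152.4 K.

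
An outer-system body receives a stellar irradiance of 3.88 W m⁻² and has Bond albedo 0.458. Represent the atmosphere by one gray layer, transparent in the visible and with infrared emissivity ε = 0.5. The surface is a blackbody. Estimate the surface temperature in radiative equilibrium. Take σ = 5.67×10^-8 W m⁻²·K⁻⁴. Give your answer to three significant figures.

59.3 kelvin

The planet radiates to space at T_e = [S(1−α)/(4σ)]^(1/4) = 55.18 K.
Surface balance with a leaky layer gives σT_s⁴ = σT_e⁴·2/(2−ε), so T_s = T_e·[2/(2−0.5)]^(1/4) = 59.30 K.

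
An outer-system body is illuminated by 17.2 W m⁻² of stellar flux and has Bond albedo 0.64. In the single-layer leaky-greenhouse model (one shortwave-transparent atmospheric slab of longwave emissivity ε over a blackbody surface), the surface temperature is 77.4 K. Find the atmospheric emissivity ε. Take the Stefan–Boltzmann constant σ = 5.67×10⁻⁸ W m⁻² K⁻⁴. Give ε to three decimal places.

Effective temperature: T_e = [S(1−α)/(4σ)]^(1/4) = 72.28 K.
T_s⁴ = T_e⁴·2/(2−ε) → ε = 2 − 2(T_e/T_s)⁴ = 2 − 2·(72.28/77.4)⁴ = 0.4786.

0.479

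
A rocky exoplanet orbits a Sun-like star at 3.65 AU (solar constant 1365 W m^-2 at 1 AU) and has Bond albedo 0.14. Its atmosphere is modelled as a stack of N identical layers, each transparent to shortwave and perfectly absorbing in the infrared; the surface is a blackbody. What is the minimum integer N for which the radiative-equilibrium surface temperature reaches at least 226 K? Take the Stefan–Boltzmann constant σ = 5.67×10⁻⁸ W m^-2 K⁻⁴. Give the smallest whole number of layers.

Irradiance scales as 1/d², so S = 1365 W m^-2 × (1/3.65)² = 102.5 W m^-2.
OLR = S(1−α)/4 = 22.03 W m^-2; the top layer radiates at T_e = 140.4 K.
Need (N+1)T_e⁴ ≥ T_s⁴, i.e. N+1 ≥ (226/140.4)⁴ = 6.715.
So N ≥ 5.715; the smallest integer is N = 6.

6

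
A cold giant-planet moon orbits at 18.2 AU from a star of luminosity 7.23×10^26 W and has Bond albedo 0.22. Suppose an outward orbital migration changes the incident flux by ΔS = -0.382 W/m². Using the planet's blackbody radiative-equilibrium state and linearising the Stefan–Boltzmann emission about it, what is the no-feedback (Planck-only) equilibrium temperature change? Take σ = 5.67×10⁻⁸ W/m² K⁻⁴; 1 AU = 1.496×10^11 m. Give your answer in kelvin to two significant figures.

-0.88 kelvin

Orbital distance: d = 18.2 AU = 2.723×10^12 m.
Spreading L over a sphere of radius d: S = 7.23×10^26/(4π·2.72×10^12²) = 7.761 W/m².
Reference equilibrium: T_e = [S(1−α)/(4σ)]^(1/4) = 71.88 K.
ΔF = Δ[S(1−α)]/4 = (1−0.22)·-0.382/4 = -0.07449 W/m².
Planck response: λ_P = 4σT_e³ = 4·5.67×10⁻⁸·(71.88)³ = 0.08422 W/m²/K.
Hence the no-feedback warming is ΔF/(4σT_e³) = -0.884 K.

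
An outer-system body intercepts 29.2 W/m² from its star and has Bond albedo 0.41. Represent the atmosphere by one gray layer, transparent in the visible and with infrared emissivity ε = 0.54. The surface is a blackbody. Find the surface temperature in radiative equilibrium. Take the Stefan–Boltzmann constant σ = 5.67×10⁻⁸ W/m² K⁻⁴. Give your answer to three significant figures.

101 K

The planet radiates to space at T_e = [S(1−α)/(4σ)]^(1/4) = 93.36 K.
For a single slab of emissivity ε, T_s⁴ = 2T_e⁴/(2−ε); thus T_s = 93.36·(1.37)^(1/4) = 101.0 K.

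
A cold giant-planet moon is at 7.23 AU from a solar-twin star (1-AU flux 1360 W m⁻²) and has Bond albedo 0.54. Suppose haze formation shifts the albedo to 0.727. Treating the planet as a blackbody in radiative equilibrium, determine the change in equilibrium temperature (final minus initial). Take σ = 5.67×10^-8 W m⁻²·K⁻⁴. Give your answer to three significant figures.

Flux at the orbit: S = 1360/(7.23)² = 26.02 W m⁻².
Before: T₁ = [26.02·0.46/(4σ)]^(1/4) = 85.23 K.
After:  T₂ = [26.02·0.273/(4σ)]^(1/4) = 74.81 K.
Change: 74.81 − 85.23 = -10.42 K.

-10.4 kelvin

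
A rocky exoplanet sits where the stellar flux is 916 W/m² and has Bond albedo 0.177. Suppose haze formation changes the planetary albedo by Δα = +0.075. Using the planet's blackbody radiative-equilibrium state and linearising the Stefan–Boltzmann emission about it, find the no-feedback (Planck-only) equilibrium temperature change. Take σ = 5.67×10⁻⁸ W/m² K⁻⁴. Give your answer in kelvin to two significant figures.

-5.5 K

Reference equilibrium: T_e = [S(1−α)/(4σ)]^(1/4) = 240.1 K.
The change in absorbed flux is Δ[S(1−α)/4] = −SΔα/4 = -17.18 W/m².
The Planck feedback parameter is 4σT_e³ = 3.140 W/m²/K.
Hence the no-feedback warming is ΔF/(4σT_e³) = -5.47 K.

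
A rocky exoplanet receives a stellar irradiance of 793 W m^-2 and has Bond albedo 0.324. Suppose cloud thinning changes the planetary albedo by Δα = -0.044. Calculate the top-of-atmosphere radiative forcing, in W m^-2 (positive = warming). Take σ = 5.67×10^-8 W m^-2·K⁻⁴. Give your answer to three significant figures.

ΔF = −(S/4)Δα = −(793.0/4)×(-0.044) = 8.723 W m^-2.

8.72 W m^-2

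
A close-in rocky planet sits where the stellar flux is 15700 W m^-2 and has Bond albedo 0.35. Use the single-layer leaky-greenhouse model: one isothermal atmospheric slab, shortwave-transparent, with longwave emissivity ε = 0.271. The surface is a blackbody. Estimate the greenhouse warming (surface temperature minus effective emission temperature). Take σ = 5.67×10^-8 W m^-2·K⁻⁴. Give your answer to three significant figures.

17.1 kelvin

Effective emission temperature (TOA balance): σT_e⁴ = S(1−α)/4 = 2551 W m^-2 → T_e = 460.6 K.
The surface balance (absorbed SW + ε·downward IR = σT_s⁴) with T_a⁴ = T_s⁴/2 reduces to T_s = T_e·[2/(2−ε)]^¼ = 477.6 K.
The atmosphere warms the surface by 17.07 K.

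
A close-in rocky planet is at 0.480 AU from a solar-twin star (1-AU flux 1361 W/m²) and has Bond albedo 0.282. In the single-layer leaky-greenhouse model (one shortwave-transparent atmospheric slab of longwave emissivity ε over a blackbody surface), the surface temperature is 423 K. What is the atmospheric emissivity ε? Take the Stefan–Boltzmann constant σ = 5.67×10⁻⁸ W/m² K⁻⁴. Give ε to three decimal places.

0.832

Irradiance scales as 1/d², so S = 1361 W/m² × (1/0.480)² = 5907 W/m².
Effective temperature: T_e = [S(1−α)/(4σ)]^(1/4) = 369.8 K.
T_s⁴ = T_e⁴·2/(2−ε) → ε = 2 − 2(T_e/T_s)⁴ = 2 − 2·(369.8/423)⁴ = 0.8318.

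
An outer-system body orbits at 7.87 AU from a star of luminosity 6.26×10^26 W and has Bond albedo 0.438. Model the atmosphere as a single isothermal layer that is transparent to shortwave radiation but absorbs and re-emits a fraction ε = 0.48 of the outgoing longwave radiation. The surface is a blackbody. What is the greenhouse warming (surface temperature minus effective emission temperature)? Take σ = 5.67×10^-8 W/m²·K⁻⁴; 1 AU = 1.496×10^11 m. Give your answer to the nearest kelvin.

7 K

Orbital distance: d = 7.87 AU = 1.177×10^12 m.
S = L/(4πd²) = 35.94 W/m².
Effective emission temperature (TOA balance): σT_e⁴ = S(1−α)/4 = 5.049 W/m² → T_e = 97.14 K.
Surface balance with a leaky layer gives σT_s⁴ = σT_e⁴·2/(2−ε), so T_s = T_e·[2/(2−0.48)]^(1/4) = 104.0 K.
T_s − T_e = 104.0 − 97.14 = 6.899 K.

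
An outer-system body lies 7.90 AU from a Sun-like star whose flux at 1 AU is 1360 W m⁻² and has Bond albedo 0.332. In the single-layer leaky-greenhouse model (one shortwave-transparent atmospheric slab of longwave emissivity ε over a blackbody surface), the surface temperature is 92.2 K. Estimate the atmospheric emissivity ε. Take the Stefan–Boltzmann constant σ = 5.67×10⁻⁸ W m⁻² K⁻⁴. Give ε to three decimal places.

0.224

By the inverse-square law, S = 1360/7.90² = 21.79 W m⁻².
First, T_e = [21.79·(1−0.332)/(4σ)]^(1/4) = 89.51 K.
Inverting T_s⁴ = 2T_e⁴/(2−ε): (T_e/T_s)⁴ = 0.8882, so ε = 2(1 − 0.8882) = 0.2237.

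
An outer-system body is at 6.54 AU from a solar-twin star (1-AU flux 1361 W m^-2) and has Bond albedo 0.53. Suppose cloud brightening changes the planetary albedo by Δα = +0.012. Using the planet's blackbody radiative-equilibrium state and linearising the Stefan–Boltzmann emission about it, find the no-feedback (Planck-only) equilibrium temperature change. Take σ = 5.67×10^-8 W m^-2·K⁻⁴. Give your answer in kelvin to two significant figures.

By the inverse-square law, S = 1361/6.54² = 31.82 W m^-2.
Unperturbed T_e = [31.82·(1−0.53)/(4σ)]^¼ = 90.11 K.
The change in absorbed flux is Δ[S(1−α)/4] = −SΔα/4 = -0.09546 W m^-2.
The Planck feedback parameter is 4σT_e³ = 0.1660 W m^-2/K.
Hence the no-feedback warming is ΔF/(4σT_e³) = -0.575 K.

-0.58 K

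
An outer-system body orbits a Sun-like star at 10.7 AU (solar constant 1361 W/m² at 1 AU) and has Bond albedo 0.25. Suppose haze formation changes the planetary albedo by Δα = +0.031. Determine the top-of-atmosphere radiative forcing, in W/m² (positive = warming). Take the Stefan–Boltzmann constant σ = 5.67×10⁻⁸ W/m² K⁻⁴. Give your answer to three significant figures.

-0.0921 W/m²

Flux at the orbit: S = 1361/(10.7)² = 11.89 W/m².
TOA radiative forcing: ΔF = −S·Δα/4 = −11.89·(+0.031)/4 = -0.09213 W/m².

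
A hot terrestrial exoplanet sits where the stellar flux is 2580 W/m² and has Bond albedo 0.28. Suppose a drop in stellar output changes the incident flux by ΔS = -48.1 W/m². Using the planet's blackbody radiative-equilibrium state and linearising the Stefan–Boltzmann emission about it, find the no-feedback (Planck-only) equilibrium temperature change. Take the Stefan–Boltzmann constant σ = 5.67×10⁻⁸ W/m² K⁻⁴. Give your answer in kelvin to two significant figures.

-1.4 K

Unperturbed T_e = [2580·(1−0.28)/(4σ)]^¼ = 300.8 K.
ΔF = Δ[S(1−α)]/4 = (1−0.28)·-48.1/4 = -8.658 W/m².
Planck response: λ_P = 4σT_e³ = 4·5.67×10⁻⁸·(300.8)³ = 6.175 W/m²/K.
ΔT₀ = ΔF/λ_P = -8.658/6.175 = -1.40 K.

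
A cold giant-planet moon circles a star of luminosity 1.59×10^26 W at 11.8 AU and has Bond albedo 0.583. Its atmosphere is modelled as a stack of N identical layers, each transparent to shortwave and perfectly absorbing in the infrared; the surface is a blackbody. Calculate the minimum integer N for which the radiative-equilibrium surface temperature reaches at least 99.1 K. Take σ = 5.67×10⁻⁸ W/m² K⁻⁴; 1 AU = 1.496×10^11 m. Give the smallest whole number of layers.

12

Orbital distance: d = 11.8 AU = 1.765×10^12 m.
Flux at the orbit: S = L/(4πd²) = 1.59×10^26/(4π·(1.77×10^12)²) = 4.060 W/m².
OLR = S(1−α)/4 = 0.4233 W/m²; the top layer radiates at T_e = 52.27 K.
Since T_s⁴ = (N+1)T_e⁴, we need N ≥ (T_s/T_e)⁴ − 1 = 11.919.
The minimum whole number is N = 12.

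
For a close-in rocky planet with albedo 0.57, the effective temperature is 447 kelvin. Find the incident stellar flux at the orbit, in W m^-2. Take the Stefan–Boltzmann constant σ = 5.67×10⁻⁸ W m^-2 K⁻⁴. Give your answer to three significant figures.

From S(1−α)/4 = σT⁴: S = 4σT⁴/(1−α).
σT⁴ = 5.67×10⁻⁸·(447)⁴ = 2264 W m^-2.
S = 4·2264/0.43 = 21060 W m^-2.

21100 W m^-2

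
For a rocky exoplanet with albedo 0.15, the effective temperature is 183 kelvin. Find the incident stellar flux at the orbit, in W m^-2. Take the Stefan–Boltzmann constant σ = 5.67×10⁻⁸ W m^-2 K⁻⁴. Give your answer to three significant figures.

299 W m^-2

From S(1−α)/4 = σT⁴: S = 4σT⁴/(1−α).
The emitted flux is σT⁴ = 63.59 W m^-2.
So S = 4×63.59/(1−0.15) = 299.2 W m^-2.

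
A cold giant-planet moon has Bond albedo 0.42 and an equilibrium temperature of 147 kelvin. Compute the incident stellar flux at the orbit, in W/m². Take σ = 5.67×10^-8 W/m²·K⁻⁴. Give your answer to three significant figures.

From S(1−α)/4 = σT⁴: S = 4σT⁴/(1−α).
The emitted flux is σT⁴ = 26.48 W/m².
So S = 4×26.48/(1−0.42) = 182.6 W/m².

183 W/m²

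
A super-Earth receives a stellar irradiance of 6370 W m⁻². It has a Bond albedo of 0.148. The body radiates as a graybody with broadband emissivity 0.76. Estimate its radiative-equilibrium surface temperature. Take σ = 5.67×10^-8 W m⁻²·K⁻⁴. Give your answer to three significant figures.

The planet absorbs (1−α)S over its disc πR² and re-emits over 4πR², so the mean absorbed flux is (1−0.148)·6370/4 = 1357 W m⁻².
Radiative balance εσT⁴ = 1357 gives T = [1357/(0.76·σ)]^(1/4) = 421.2 K.

421 kelvin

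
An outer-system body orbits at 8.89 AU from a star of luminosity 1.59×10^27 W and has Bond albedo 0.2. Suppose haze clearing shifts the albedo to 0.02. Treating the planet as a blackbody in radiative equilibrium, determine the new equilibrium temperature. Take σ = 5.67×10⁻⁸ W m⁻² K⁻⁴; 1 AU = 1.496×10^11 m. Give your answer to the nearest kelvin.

Orbital distance: d = 8.89 AU = 1.330×10^12 m.
S = L/(4πd²) = 71.54 W m⁻².
With the new albedo, S(1−α₂)/4 = 17.53 W m⁻², so T₂ = 132.6 K.

133 K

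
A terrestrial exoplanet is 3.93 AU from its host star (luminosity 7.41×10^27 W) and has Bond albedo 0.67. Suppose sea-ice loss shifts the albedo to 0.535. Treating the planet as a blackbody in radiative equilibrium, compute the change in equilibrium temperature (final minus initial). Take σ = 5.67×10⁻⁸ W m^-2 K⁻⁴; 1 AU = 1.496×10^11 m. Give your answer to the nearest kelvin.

20 kelvin

Orbital distance: d = 3.93 AU = 5.879×10^11 m.
Flux at the orbit: S = L/(4πd²) = 7.41×10^27/(4π·(5.88×10^11)²) = 1706 W m^-2.
Initial: T₁ = [S(1−0.67)/(4σ)]^(1/4) = 223.2 K.
After:  T₂ = [1706·0.465/(4σ)]^(1/4) = 243.2 K.
Change: 243.2 − 223.2 = 19.98 K.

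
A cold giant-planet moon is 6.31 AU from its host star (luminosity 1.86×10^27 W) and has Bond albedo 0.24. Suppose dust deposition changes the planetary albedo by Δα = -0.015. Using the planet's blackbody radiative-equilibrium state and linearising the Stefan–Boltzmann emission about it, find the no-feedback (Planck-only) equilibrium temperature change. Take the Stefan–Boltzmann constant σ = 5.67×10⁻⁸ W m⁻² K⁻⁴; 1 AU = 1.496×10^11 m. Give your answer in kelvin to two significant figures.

0.76 kelvin

Orbital distance: d = 6.31 AU = 9.440×10^11 m.
Flux at the orbit: S = L/(4πd²) = 1.86×10^27/(4π·(9.44×10^11)²) = 166.1 W m⁻².
Reference equilibrium: T_e = [S(1−α)/(4σ)]^(1/4) = 153.6 K.
ΔF = −(S/4)Δα = −(166.1/4)×(-0.015) = 0.6229 W m⁻².
The Planck feedback parameter is 4σT_e³ = 0.8219 W m⁻²/K.
So ΔT₀ = 0.6229/0.8219 = 0.758 K.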